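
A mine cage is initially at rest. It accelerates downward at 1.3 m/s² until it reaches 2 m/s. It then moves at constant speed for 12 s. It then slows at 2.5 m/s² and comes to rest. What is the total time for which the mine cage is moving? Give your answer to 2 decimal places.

14.34 s

Phase 1 (accelerating): v₀ = 0 m/s, a = 1.3 m/s².
v = v₀ + at → t = (2 − 0) / 1.3 = 1.54 s
v² = v₀² + 2aΔx → Δx = (2² − 0²)/(2·1.3) = 1.54 m

Phase 2 (constant speed): v₀ = 2.00 m/s, a = 0 m/s².
v = v₀ + at = 2.00 + (0)(12) = 2.00 m/s
Δx = v₀t + ½at² = 2.00·12 + 0.5·0·12² = 24.0 m

Phase 3 (decelerating): v₀ = 2.00 m/s, a = -2.5 m/s².
v = v₀ + at → t = (0 − 2.00) / -2.5 = 0.800 s
v² = v₀² + 2aΔx → Δx = (0² − 2.00²)/(2·-2.5) = 0.800 m
Total time = 1.54 + 12.0 + 0.800 = 14.3 s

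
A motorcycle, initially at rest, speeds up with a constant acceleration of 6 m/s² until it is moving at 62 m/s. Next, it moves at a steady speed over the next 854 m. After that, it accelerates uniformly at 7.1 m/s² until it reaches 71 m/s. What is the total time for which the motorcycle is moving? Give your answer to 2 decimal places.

25.38 s

Phase 1 (accelerating): v₀ = 0 m/s, a = 6 m/s².
v = v₀ + at → t = (62 − 0) / 6 = 10.3 s
v² = v₀² + 2aΔx → Δx = (62² − 0²)/(2·6) = 320 m

Phase 2 (constant speed): v₀ = 62.0 m/s, a = 0 m/s².
Constant speed: t = d/v = 854/62.0 = 13.8 s

Phase 3 (accelerating): v₀ = 62.0 m/s, a = 7.1 m/s².
v = v₀ + at → t = (71 − 62.0) / 7.1 = 1.27 s
v² = v₀² + 2aΔx → Δx = (71² − 62.0²)/(2·7.1) = 84.3 m
Total time = 10.3 + 13.8 + 1.27 = 25.4 s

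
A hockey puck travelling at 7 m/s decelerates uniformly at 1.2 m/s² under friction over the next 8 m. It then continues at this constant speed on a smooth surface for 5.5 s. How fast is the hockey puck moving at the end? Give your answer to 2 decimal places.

5.46 m/s

Phase 1 (decelerating): v₀ = 7.00 m/s, a = -1.2 m/s².
v² = v₀² + 2aΔx = 7.00² + 2·-1.2·8 = 29.8 → v = 5.46 m/s
t = (v − v₀)/a = (5.46 − 7.00)/-1.2 = 1.28 s

Phase 2 (constant speed): v₀ = 5.46 m/s, a = 0 m/s².
v = v₀ + at = 5.46 + (0)(5.5) = 5.46 m/s
Δx = v₀t + ½at² = 5.46·5.5 + 0.5·0·5.5² = 30.0 m
Final speed = 5.46 m/s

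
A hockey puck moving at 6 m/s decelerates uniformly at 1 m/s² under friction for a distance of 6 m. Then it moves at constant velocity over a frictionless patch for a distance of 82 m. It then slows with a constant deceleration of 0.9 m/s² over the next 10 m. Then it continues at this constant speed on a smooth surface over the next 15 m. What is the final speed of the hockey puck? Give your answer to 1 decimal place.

2.4 m/s

Phase 1 (decelerating): v₀ = 6.00 m/s, a = -1 m/s².
v² = v₀² + 2aΔx = 6.00² + 2·-1·6 = 24.0 → v = 4.90 m/s
t = (v − v₀)/a = (4.90 − 6.00)/-1 = 1.10 s

Phase 2 (constant speed): v₀ = 4.90 m/s, a = 0 m/s².
Constant speed: t = d/v = 82/4.90 = 16.7 s

Phase 3 (decelerating): v₀ = 4.90 m/s, a = -0.9 m/s².
v² = v₀² + 2aΔx = 4.90² + 2·-0.9·10 = 6.00 → v = 2.45 m/s
t = (v − v₀)/a = (2.45 − 4.90)/-0.9 = 2.72 s

Phase 4 (constant speed): v₀ = 2.45 m/s, a = 0 m/s².
Constant speed: t = d/v = 15/2.45 = 6.12 s
Final speed = 2.45 m/s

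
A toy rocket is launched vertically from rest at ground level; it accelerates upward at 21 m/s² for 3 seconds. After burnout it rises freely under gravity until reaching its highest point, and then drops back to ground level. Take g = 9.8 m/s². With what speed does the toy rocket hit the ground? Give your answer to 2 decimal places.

Phase 1 (powered ascent): v₀ = 0 m/s, a = 21 m/s².
v = v₀ + at = 0 + (21)(3) = 63.0 m/s
Δx = v₀t + ½at² = 0·3 + 0.5·21·3² = 94.5 m

Phase 2 (coasting upward): v₀ = 63.0 m/s, a = -9.8 m/s².
v = v₀ + at → t = (0 − 63.0) / -9.8 = 6.43 s
v² = v₀² + 2aΔx → Δx = (0² − 63.0²)/(2·-9.8) = 202 m

Phase 3 (free fall): v₀ = 0 m/s, a = -9.8 m/s².
Falls 297 m from rest: t = √(2·297/9.8) = 7.79 s; v = g·t = 76.3 m/s.
Impact speed = 76.3 m/s

76.30 m/s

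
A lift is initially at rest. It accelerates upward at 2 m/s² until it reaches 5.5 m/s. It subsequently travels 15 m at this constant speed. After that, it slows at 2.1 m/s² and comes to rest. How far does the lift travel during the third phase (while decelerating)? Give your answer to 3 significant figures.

Phase 1 (accelerating): v₀ = 0 m/s, a = 2 m/s².
v = v₀ + at → t = (5.5 − 0) / 2 = 2.75 s
v² = v₀² + 2aΔx → Δx = (5.5² − 0²)/(2·2) = 7.56 m

Phase 2 (constant speed): v₀ = 5.50 m/s, a = 0 m/s².
Constant speed: t = d/v = 15/5.50 = 2.73 s

Phase 3 (decelerating): v₀ = 5.50 m/s, a = -2.1 m/s².
v = v₀ + at → t = (0 − 5.50) / -2.1 = 2.62 s
v² = v₀² + 2aΔx → Δx = (0² − 5.50²)/(2·-2.1) = 7.20 m
Distance in phase 3 = 7.20 m

7.20 m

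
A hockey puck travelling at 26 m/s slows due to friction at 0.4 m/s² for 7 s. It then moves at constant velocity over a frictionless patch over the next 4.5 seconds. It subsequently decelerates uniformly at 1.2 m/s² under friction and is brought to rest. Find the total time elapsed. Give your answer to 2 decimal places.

Phase 1 (decelerating): v₀ = 26.0 m/s, a = -0.4 m/s².
v = v₀ + at = 26.0 + (-0.4)(7) = 23.2 m/s
Δx = v₀t + ½at² = 26.0·7 + 0.5·-0.4·7² = 172 m

Phase 2 (constant speed): v₀ = 23.2 m/s, a = 0 m/s².
v = v₀ + at = 23.2 + (0)(4.5) = 23.2 m/s
Δx = v₀t + ½at² = 23.2·4.5 + 0.5·0·4.5² = 104 m

Phase 3 (decelerating): v₀ = 23.2 m/s, a = -1.2 m/s².
v = v₀ + at → t = (0 − 23.2) / -1.2 = 19.3 s
v² = v₀² + 2aΔx → Δx = (0² − 23.2²)/(2·-1.2) = 224 m
Total time = 7.00 + 4.50 + 19.3 = 30.8 s

30.83 s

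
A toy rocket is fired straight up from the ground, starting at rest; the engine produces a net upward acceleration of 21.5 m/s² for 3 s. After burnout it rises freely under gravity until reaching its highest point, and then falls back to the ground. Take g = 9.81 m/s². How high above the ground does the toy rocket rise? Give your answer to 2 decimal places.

Phase 1 (powered ascent): v₀ = 0 m/s, a = 21.5 m/s².
v = v₀ + at = 0 + (21.5)(3) = 64.5 m/s
Δx = v₀t + ½at² = 0·3 + 0.5·21.5·3² = 96.8 m

Phase 2 (coasting upward): v₀ = 64.5 m/s, a = -9.81 m/s².
v = v₀ + at → t = (0 − 64.5) / -9.81 = 6.57 s
v² = v₀² + 2aΔx → Δx = (0² − 64.5²)/(2·-9.81) = 212 m
Maximum height = 96.8 + 212 = 309 m

308.79 m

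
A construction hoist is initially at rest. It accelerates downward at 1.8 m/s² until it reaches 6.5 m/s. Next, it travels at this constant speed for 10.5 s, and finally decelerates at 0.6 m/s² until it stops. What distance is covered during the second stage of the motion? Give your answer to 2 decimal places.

Phase 1 (accelerating): v₀ = 0 m/s, a = 1.8 m/s².
v = v₀ + at → t = (6.5 − 0) / 1.8 = 3.61 s
v² = v₀² + 2aΔx → Δx = (6.5² − 0²)/(2·1.8) = 11.7 m

Phase 2 (constant speed): v₀ = 6.50 m/s, a = 0 m/s².
v = v₀ + at = 6.50 + (0)(10.5) = 6.50 m/s
Δx = v₀t + ½at² = 6.50·10.5 + 0.5·0·10.5² = 68.2 m
Distance in phase 2 = 68.2 m

68.25 m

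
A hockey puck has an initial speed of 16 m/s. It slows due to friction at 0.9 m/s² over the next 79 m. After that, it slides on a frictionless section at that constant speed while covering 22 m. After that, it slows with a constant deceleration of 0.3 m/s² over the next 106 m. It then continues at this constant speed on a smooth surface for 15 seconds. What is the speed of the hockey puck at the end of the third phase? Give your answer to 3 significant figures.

Phase 1 (decelerating): v₀ = 16.0 m/s, a = -0.9 m/s².
v² = v₀² + 2aΔx = 16.0² + 2·-0.9·79 = 114 → v = 10.7 m/s
t = (v − v₀)/a = (10.7 − 16.0)/-0.9 = 5.92 s

Phase 2 (constant speed): v₀ = 10.7 m/s, a = 0 m/s².
Constant speed: t = d/v = 22/10.7 = 2.06 s

Phase 3 (decelerating): v₀ = 10.7 m/s, a = -0.3 m/s².
v² = v₀² + 2aΔx = 10.7² + 2·-0.3·106 = 50.2 → v = 7.09 m/s
t = (v − v₀)/a = (7.09 − 10.7)/-0.3 = 11.9 s
Speed at end of phase 3 = 7.09 m/s

7.09 m/s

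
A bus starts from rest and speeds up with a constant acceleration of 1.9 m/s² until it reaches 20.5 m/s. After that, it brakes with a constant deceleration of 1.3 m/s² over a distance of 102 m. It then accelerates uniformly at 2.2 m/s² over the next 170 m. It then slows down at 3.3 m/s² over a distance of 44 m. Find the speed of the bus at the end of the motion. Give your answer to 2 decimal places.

24.75 m/s

Phase 1 (accelerating): v₀ = 0 m/s, a = 1.9 m/s².
v = v₀ + at → t = (20.5 − 0) / 1.9 = 10.8 s
v² = v₀² + 2aΔx → Δx = (20.5² − 0²)/(2·1.9) = 111 m

Phase 2 (decelerating): v₀ = 20.5 m/s, a = -1.3 m/s².
v² = v₀² + 2aΔx = 20.5² + 2·-1.3·102 = 155 → v = 12.5 m/s
t = (v − v₀)/a = (12.5 − 20.5)/-1.3 = 6.19 s

Phase 3 (accelerating): v₀ = 12.5 m/s, a = 2.2 m/s².
v² = v₀² + 2aΔx = 12.5² + 2·2.2·170 = 903 → v = 30.1 m/s
t = (v − v₀)/a = (30.1 − 12.5)/2.2 = 8.00 s

Phase 4 (decelerating): v₀ = 30.1 m/s, a = -3.3 m/s².
v² = v₀² + 2aΔx = 30.1² + 2·-3.3·44 = 613 → v = 24.8 m/s
t = (v − v₀)/a = (24.8 − 30.1)/-3.3 = 1.61 s
Final speed = 24.8 m/s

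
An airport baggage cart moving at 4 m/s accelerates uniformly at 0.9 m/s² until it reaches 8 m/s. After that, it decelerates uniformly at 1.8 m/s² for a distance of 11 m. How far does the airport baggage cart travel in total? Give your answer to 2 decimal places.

Phase 1 (accelerating): v₀ = 4.00 m/s, a = 0.9 m/s².
v = v₀ + at → t = (8 − 4.00) / 0.9 = 4.44 s
v² = v₀² + 2aΔx → Δx = (8² − 4.00²)/(2·0.9) = 26.7 m

Phase 2 (decelerating): v₀ = 8.00 m/s, a = -1.8 m/s².
v² = v₀² + 2aΔx = 8.00² + 2·-1.8·11 = 24.4 → v = 4.94 m/s
t = (v − v₀)/a = (4.94 − 8.00)/-1.8 = 1.70 s
Total distance = 26.7 + 11.0 = 37.7 m

37.67 m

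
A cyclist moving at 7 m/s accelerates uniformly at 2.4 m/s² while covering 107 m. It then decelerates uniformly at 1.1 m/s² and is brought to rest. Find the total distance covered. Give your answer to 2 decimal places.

Phase 1 (accelerating): v₀ = 7.00 m/s, a = 2.4 m/s².
v² = v₀² + 2aΔx = 7.00² + 2·2.4·107 = 563 → v = 23.7 m/s
t = (v − v₀)/a = (23.7 − 7.00)/2.4 = 6.97 s

Phase 2 (decelerating): v₀ = 23.7 m/s, a = -1.1 m/s².
v = v₀ + at → t = (0 − 23.7) / -1.1 = 21.6 s
v² = v₀² + 2aΔx → Δx = (0² − 23.7²)/(2·-1.1) = 256 m
Total distance = 107 + 256 = 363 m

362.73 m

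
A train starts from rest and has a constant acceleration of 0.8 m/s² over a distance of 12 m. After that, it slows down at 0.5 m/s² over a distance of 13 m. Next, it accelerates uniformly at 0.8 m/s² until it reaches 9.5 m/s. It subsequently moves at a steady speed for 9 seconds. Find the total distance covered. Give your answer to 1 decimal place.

163.0 m

Phase 1 (accelerating): v₀ = 0 m/s, a = 0.8 m/s².
v² = v₀² + 2aΔx = 0² + 2·0.8·12 = 19.2 → v = 4.38 m/s
t = (v − v₀)/a = (4.38 − 0)/0.8 = 5.48 s

Phase 2 (decelerating): v₀ = 4.38 m/s, a = -0.5 m/s².
v² = v₀² + 2aΔx = 4.38² + 2·-0.5·13 = 6.20 → v = 2.49 m/s
t = (v − v₀)/a = (2.49 − 4.38)/-0.5 = 3.78 s

Phase 3 (accelerating): v₀ = 2.49 m/s, a = 0.8 m/s².
v = v₀ + at → t = (9.5 − 2.49) / 0.8 = 8.76 s
v² = v₀² + 2aΔx → Δx = (9.5² − 2.49²)/(2·0.8) = 52.5 m

Phase 4 (constant speed): v₀ = 9.50 m/s, a = 0 m/s².
v = v₀ + at = 9.50 + (0)(9) = 9.50 m/s
Δx = v₀t + ½at² = 9.50·9 + 0.5·0·9² = 85.5 m
Total distance = 12.0 + 13.0 + 52.5 + 85.5 = 163 m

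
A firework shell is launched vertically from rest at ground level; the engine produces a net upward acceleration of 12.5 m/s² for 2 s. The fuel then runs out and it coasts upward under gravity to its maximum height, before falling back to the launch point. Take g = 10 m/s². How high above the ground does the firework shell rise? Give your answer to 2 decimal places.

56.25 m

Phase 1 (powered ascent): v₀ = 0 m/s, a = 12.5 m/s².
v = v₀ + at = 0 + (12.5)(2) = 25.0 m/s
Δx = v₀t + ½at² = 0·2 + 0.5·12.5·2² = 25.0 m

Phase 2 (coasting upward): v₀ = 25.0 m/s, a = -10 m/s².
v = v₀ + at → t = (0 − 25.0) / -10 = 2.50 s
v² = v₀² + 2aΔx → Δx = (0² − 25.0²)/(2·-10) = 31.2 m
Maximum height = 25.0 + 31.2 = 56.2 m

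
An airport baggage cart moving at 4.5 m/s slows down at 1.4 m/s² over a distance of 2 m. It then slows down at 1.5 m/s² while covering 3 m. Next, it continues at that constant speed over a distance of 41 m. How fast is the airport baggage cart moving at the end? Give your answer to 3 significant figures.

2.38 m/s

Phase 1 (decelerating): v₀ = 4.50 m/s, a = -1.4 m/s².
v² = v₀² + 2aΔx = 4.50² + 2·-1.4·2 = 14.7 → v = 3.83 m/s
t = (v − v₀)/a = (3.83 − 4.50)/-1.4 = 0.480 s

Phase 2 (decelerating): v₀ = 3.83 m/s, a = -1.5 m/s².
v² = v₀² + 2aΔx = 3.83² + 2·-1.5·3 = 5.65 → v = 2.38 m/s
t = (v − v₀)/a = (2.38 − 3.83)/-1.5 = 0.967 s

Phase 3 (constant speed): v₀ = 2.38 m/s, a = 0 m/s².
Constant speed: t = d/v = 41/2.38 = 17.2 s
Final speed = 2.38 m/s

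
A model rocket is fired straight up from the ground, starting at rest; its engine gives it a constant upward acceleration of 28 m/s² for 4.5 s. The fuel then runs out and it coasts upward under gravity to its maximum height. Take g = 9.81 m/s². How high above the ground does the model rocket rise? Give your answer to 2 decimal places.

Phase 1 (powered ascent): v₀ = 0 m/s, a = 28 m/s².
v = v₀ + at = 0 + (28)(4.5) = 126 m/s
Δx = v₀t + ½at² = 0·4.5 + 0.5·28·4.5² = 284 m

Phase 2 (coasting upward): v₀ = 126 m/s, a = -9.81 m/s².
v = v₀ + at → t = (0 − 126) / -9.81 = 12.8 s
v² = v₀² + 2aΔx → Δx = (0² − 126²)/(2·-9.81) = 809 m
Maximum height = 284 + 809 = 1090 m

1092.67 m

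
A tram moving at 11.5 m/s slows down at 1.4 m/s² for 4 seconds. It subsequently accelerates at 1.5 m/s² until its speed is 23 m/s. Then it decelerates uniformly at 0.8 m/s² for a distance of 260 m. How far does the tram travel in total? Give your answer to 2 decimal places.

Phase 1 (decelerating): v₀ = 11.5 m/s, a = -1.4 m/s².
v = v₀ + at = 11.5 + (-1.4)(4) = 5.90 m/s
Δx = v₀t + ½at² = 11.5·4 + 0.5·-1.4·4² = 34.8 m

Phase 2 (accelerating): v₀ = 5.90 m/s, a = 1.5 m/s².
v = v₀ + at → t = (23 − 5.90) / 1.5 = 11.4 s
v² = v₀² + 2aΔx → Δx = (23² − 5.90²)/(2·1.5) = 165 m

Phase 3 (decelerating): v₀ = 23.0 m/s, a = -0.8 m/s².
v² = v₀² + 2aΔx = 23.0² + 2·-0.8·260 = 113 → v = 10.6 m/s
t = (v − v₀)/a = (10.6 − 23.0)/-0.8 = 15.5 s
Total distance = 34.8 + 165 + 260 = 460 m

459.53 m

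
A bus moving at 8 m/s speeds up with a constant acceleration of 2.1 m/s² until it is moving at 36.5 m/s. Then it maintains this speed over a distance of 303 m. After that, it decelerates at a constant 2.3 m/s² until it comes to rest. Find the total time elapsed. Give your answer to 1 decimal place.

Phase 1 (accelerating): v₀ = 8.00 m/s, a = 2.1 m/s².
v = v₀ + at → t = (36.5 − 8.00) / 2.1 = 13.6 s
v² = v₀² + 2aΔx → Δx = (36.5² − 8.00²)/(2·2.1) = 302 m

Phase 2 (constant speed): v₀ = 36.5 m/s, a = 0 m/s².
Constant speed: t = d/v = 303/36.5 = 8.30 s

Phase 3 (decelerating): v₀ = 36.5 m/s, a = -2.3 m/s².
v = v₀ + at → t = (0 − 36.5) / -2.3 = 15.9 s
v² = v₀² + 2aΔx → Δx = (0² − 36.5²)/(2·-2.3) = 290 m
Total time = 13.6 + 8.30 + 15.9 = 37.7 s

37.7 s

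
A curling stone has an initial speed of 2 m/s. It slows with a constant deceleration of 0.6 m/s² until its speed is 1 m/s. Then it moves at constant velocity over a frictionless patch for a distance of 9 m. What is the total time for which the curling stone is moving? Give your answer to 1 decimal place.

10.7 s

Phase 1 (decelerating): v₀ = 2.00 m/s, a = -0.6 m/s².
v = v₀ + at → t = (1 − 2.00) / -0.6 = 1.67 s
v² = v₀² + 2aΔx → Δx = (1² − 2.00²)/(2·-0.6) = 2.50 m

Phase 2 (constant speed): v₀ = 1.00 m/s, a = 0 m/s².
Constant speed: t = d/v = 9/1.00 = 9.00 s
Total time = 1.67 + 9.00 = 10.7 s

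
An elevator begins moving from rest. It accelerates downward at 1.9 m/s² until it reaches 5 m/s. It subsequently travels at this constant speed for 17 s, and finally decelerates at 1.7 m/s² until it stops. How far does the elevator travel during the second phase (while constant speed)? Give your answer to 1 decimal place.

Phase 1 (accelerating): v₀ = 0 m/s, a = 1.9 m/s².
v = v₀ + at → t = (5 − 0) / 1.9 = 2.63 s
v² = v₀² + 2aΔx → Δx = (5² − 0²)/(2·1.9) = 6.58 m

Phase 2 (constant speed): v₀ = 5.00 m/s, a = 0 m/s².
v = v₀ + at = 5.00 + (0)(17) = 5.00 m/s
Δx = v₀t + ½at² = 5.00·17 + 0.5·0·17² = 85.0 m
Distance in phase 2 = 85.0 m

85.0 m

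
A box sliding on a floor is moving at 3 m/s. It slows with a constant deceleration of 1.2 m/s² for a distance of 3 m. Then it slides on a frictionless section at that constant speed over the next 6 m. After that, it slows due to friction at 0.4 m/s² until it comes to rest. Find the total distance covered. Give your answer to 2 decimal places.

Phase 1 (decelerating): v₀ = 3.00 m/s, a = -1.2 m/s².
v² = v₀² + 2aΔx = 3.00² + 2·-1.2·3 = 1.80 → v = 1.34 m/s
t = (v − v₀)/a = (1.34 − 3.00)/-1.2 = 1.38 s

Phase 2 (constant speed): v₀ = 1.34 m/s, a = 0 m/s².
Constant speed: t = d/v = 6/1.34 = 4.47 s

Phase 3 (decelerating): v₀ = 1.34 m/s, a = -0.4 m/s².
v = v₀ + at → t = (0 − 1.34) / -0.4 = 3.35 s
v² = v₀² + 2aΔx → Δx = (0² − 1.34²)/(2·-0.4) = 2.25 m
Total distance = 3.00 + 6.00 + 2.25 = 11.2 m

11.25 m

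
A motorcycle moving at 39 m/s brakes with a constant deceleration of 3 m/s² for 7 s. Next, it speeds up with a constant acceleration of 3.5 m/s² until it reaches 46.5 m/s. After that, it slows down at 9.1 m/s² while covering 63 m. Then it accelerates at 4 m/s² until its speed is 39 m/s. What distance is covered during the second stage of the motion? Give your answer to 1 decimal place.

Phase 1 (decelerating): v₀ = 39.0 m/s, a = -3 m/s².
v = v₀ + at = 39.0 + (-3)(7) = 18.0 m/s
Δx = v₀t + ½at² = 39.0·7 + 0.5·-3·7² = 200 m

Phase 2 (accelerating): v₀ = 18.0 m/s, a = 3.5 m/s².
v = v₀ + at → t = (46.5 − 18.0) / 3.5 = 8.14 s
v² = v₀² + 2aΔx → Δx = (46.5² − 18.0²)/(2·3.5) = 263 m
Distance in phase 2 = 263 m

262.6 m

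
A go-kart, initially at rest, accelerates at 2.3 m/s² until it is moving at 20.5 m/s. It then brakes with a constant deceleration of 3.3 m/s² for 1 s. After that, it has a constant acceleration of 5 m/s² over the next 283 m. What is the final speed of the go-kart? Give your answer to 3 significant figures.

Phase 1 (accelerating): v₀ = 0 m/s, a = 2.3 m/s².
v = v₀ + at → t = (20.5 − 0) / 2.3 = 8.91 s
v² = v₀² + 2aΔx → Δx = (20.5² − 0²)/(2·2.3) = 91.4 m

Phase 2 (decelerating): v₀ = 20.5 m/s, a = -3.3 m/s².
v = v₀ + at = 20.5 + (-3.3)(1) = 17.2 m/s
Δx = v₀t + ½at² = 20.5·1 + 0.5·-3.3·1² = 18.9 m

Phase 3 (accelerating): v₀ = 17.2 m/s, a = 5 m/s².
v² = v₀² + 2aΔx = 17.2² + 2·5·283 = 3130 → v = 55.9 m/s
t = (v − v₀)/a = (55.9 − 17.2)/5 = 7.74 s
Final speed = 55.9 m/s

55.9 m/s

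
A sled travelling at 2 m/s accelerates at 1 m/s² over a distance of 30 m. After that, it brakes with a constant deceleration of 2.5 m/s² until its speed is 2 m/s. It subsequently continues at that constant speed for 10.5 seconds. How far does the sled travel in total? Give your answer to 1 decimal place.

Phase 1 (accelerating): v₀ = 2.00 m/s, a = 1 m/s².
v² = v₀² + 2aΔx = 2.00² + 2·1·30 = 64.0 → v = 8.00 m/s
t = (v − v₀)/a = (8.00 − 2.00)/1 = 6.00 s

Phase 2 (decelerating): v₀ = 8.00 m/s, a = -2.5 m/s².
v = v₀ + at → t = (2 − 8.00) / -2.5 = 2.40 s
v² = v₀² + 2aΔx → Δx = (2² − 8.00²)/(2·-2.5) = 12.0 m

Phase 3 (constant speed): v₀ = 2.00 m/s, a = 0 m/s².
v = v₀ + at = 2.00 + (0)(10.5) = 2.00 m/s
Δx = v₀t + ½at² = 2.00·10.5 + 0.5·0·10.5² = 21.0 m
Total distance = 30.0 + 12.0 + 21.0 = 63.0 m

63.0 m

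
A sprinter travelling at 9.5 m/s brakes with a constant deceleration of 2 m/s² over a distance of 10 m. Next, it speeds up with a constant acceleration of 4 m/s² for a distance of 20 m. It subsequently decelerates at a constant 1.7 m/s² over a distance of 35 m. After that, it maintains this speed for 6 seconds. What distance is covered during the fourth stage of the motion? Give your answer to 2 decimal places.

57.31 m

Phase 1 (decelerating): v₀ = 9.50 m/s, a = -2 m/s².
v² = v₀² + 2aΔx = 9.50² + 2·-2·10 = 50.2 → v = 7.09 m/s
t = (v − v₀)/a = (7.09 − 9.50)/-2 = 1.21 s

Phase 2 (accelerating): v₀ = 7.09 m/s, a = 4 m/s².
v² = v₀² + 2aΔx = 7.09² + 2·4·20 = 210 → v = 14.5 m/s
t = (v − v₀)/a = (14.5 − 7.09)/4 = 1.85 s

Phase 3 (decelerating): v₀ = 14.5 m/s, a = -1.7 m/s².
v² = v₀² + 2aΔx = 14.5² + 2·-1.7·35 = 91.2 → v = 9.55 m/s
t = (v − v₀)/a = (9.55 − 14.5)/-1.7 = 2.91 s

Phase 4 (constant speed): v₀ = 9.55 m/s, a = 0 m/s².
v = v₀ + at = 9.55 + (0)(6) = 9.55 m/s
Δx = v₀t + ½at² = 9.55·6 + 0.5·0·6² = 57.3 m
Distance in phase 4 = 57.3 m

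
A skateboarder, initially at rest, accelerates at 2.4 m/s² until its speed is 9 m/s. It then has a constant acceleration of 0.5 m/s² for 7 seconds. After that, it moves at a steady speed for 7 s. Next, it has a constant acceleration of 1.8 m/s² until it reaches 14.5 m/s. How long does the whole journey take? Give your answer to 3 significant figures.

18.9 s

Phase 1 (accelerating): v₀ = 0 m/s, a = 2.4 m/s².
v = v₀ + at → t = (9 − 0) / 2.4 = 3.75 s
v² = v₀² + 2aΔx → Δx = (9² − 0²)/(2·2.4) = 16.9 m

Phase 2 (accelerating): v₀ = 9.00 m/s, a = 0.5 m/s².
v = v₀ + at = 9.00 + (0.5)(7) = 12.5 m/s
Δx = v₀t + ½at² = 9.00·7 + 0.5·0.5·7² = 75.2 m

Phase 3 (constant speed): v₀ = 12.5 m/s, a = 0 m/s².
v = v₀ + at = 12.5 + (0)(7) = 12.5 m/s
Δx = v₀t + ½at² = 12.5·7 + 0.5·0·7² = 87.5 m

Phase 4 (accelerating): v₀ = 12.5 m/s, a = 1.8 m/s².
v = v₀ + at → t = (14.5 − 12.5) / 1.8 = 1.11 s
v² = v₀² + 2aΔx → Δx = (14.5² − 12.5²)/(2·1.8) = 15.0 m
Total time = 3.75 + 7.00 + 7.00 + 1.11 = 18.9 s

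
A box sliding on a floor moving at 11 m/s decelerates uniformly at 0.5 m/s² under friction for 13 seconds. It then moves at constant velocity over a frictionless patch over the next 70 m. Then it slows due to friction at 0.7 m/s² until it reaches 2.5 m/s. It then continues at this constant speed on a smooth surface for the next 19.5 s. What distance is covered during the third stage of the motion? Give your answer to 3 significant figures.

Phase 1 (decelerating): v₀ = 11.0 m/s, a = -0.5 m/s².
v = v₀ + at = 11.0 + (-0.5)(13) = 4.50 m/s
Δx = v₀t + ½at² = 11.0·13 + 0.5·-0.5·13² = 101 m

Phase 2 (constant speed): v₀ = 4.50 m/s, a = 0 m/s².
Constant speed: t = d/v = 70/4.50 = 15.6 s

Phase 3 (decelerating): v₀ = 4.50 m/s, a = -0.7 m/s².
v = v₀ + at → t = (2.5 − 4.50) / -0.7 = 2.86 s
v² = v₀² + 2aΔx → Δx = (2.5² − 4.50²)/(2·-0.7) = 10.0 m
Distance in phase 3 = 10.0 m

10.0 m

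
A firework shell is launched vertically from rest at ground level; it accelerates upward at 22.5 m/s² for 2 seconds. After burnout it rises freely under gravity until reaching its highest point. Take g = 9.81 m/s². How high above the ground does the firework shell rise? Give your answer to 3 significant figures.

Phase 1 (powered ascent): v₀ = 0 m/s, a = 22.5 m/s².
v = v₀ + at = 0 + (22.5)(2) = 45.0 m/s
Δx = v₀t + ½at² = 0·2 + 0.5·22.5·2² = 45.0 m

Phase 2 (coasting upward): v₀ = 45.0 m/s, a = -9.81 m/s².
v = v₀ + at → t = (0 − 45.0) / -9.81 = 4.59 s
v² = v₀² + 2aΔx → Δx = (0² − 45.0²)/(2·-9.81) = 103 m
Maximum height = 45.0 + 103 = 148 m

148 m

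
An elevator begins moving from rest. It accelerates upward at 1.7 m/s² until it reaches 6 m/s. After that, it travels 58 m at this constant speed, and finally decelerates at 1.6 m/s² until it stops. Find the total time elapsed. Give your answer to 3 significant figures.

Phase 1 (accelerating): v₀ = 0 m/s, a = 1.7 m/s².
v = v₀ + at → t = (6 − 0) / 1.7 = 3.53 s
v² = v₀² + 2aΔx → Δx = (6² − 0²)/(2·1.7) = 10.6 m

Phase 2 (constant speed): v₀ = 6.00 m/s, a = 0 m/s².
Constant speed: t = d/v = 58/6.00 = 9.67 s

Phase 3 (decelerating): v₀ = 6.00 m/s, a = -1.6 m/s².
v = v₀ + at → t = (0 − 6.00) / -1.6 = 3.75 s
v² = v₀² + 2aΔx → Δx = (0² − 6.00²)/(2·-1.6) = 11.2 m
Total time = 3.53 + 9.67 + 3.75 = 16.9 s

16.9 s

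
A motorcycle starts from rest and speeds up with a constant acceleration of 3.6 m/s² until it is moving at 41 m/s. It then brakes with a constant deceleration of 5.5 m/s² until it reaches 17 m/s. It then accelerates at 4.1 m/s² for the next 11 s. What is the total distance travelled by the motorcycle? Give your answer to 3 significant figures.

Phase 1 (accelerating): v₀ = 0 m/s, a = 3.6 m/s².
v = v₀ + at → t = (41 − 0) / 3.6 = 11.4 s
v² = v₀² + 2aΔx → Δx = (41² − 0²)/(2·3.6) = 233 m

Phase 2 (decelerating): v₀ = 41.0 m/s, a = -5.5 m/s².
v = v₀ + at → t = (17 − 41.0) / -5.5 = 4.36 s
v² = v₀² + 2aΔx → Δx = (17² − 41.0²)/(2·-5.5) = 127 m

Phase 3 (accelerating): v₀ = 17.0 m/s, a = 4.1 m/s².
v = v₀ + at = 17.0 + (4.1)(11) = 62.1 m/s
Δx = v₀t + ½at² = 17.0·11 + 0.5·4.1·11² = 435 m
Total distance = 233 + 127 + 435 = 795 m

795 m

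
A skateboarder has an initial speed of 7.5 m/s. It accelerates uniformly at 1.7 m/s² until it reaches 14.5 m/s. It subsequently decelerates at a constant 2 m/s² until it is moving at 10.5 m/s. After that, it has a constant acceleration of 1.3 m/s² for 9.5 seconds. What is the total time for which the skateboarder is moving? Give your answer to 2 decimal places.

15.62 s

Phase 1 (accelerating): v₀ = 7.50 m/s, a = 1.7 m/s².
v = v₀ + at → t = (14.5 − 7.50) / 1.7 = 4.12 s
v² = v₀² + 2aΔx → Δx = (14.5² − 7.50²)/(2·1.7) = 45.3 m

Phase 2 (decelerating): v₀ = 14.5 m/s, a = -2 m/s².
v = v₀ + at → t = (10.5 − 14.5) / -2 = 2.00 s
v² = v₀² + 2aΔx → Δx = (10.5² − 14.5²)/(2·-2) = 25.0 m

Phase 3 (accelerating): v₀ = 10.5 m/s, a = 1.3 m/s².
v = v₀ + at = 10.5 + (1.3)(9.5) = 22.9 m/s
Δx = v₀t + ½at² = 10.5·9.5 + 0.5·1.3·9.5² = 158 m
Total time = 4.12 + 2.00 + 9.50 = 15.6 s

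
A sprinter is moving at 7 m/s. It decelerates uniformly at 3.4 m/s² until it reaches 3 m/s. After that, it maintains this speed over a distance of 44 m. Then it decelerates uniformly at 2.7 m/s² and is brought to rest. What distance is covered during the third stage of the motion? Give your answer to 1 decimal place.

Phase 1 (decelerating): v₀ = 7.00 m/s, a = -3.4 m/s².
v = v₀ + at → t = (3 − 7.00) / -3.4 = 1.18 s
v² = v₀² + 2aΔx → Δx = (3² − 7.00²)/(2·-3.4) = 5.88 m

Phase 2 (constant speed): v₀ = 3.00 m/s, a = 0 m/s².
Constant speed: t = d/v = 44/3.00 = 14.7 s

Phase 3 (decelerating): v₀ = 3.00 m/s, a = -2.7 m/s².
v = v₀ + at → t = (0 − 3.00) / -2.7 = 1.11 s
v² = v₀² + 2aΔx → Δx = (0² − 3.00²)/(2·-2.7) = 1.67 m
Distance in phase 3 = 1.67 m

1.7 m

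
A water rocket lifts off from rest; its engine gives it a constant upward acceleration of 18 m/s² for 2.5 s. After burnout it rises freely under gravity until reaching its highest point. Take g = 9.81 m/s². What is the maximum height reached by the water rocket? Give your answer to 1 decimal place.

159.5 m

Phase 1 (powered ascent): v₀ = 0 m/s, a = 18 m/s².
v = v₀ + at = 0 + (18)(2.5) = 45.0 m/s
Δx = v₀t + ½at² = 0·2.5 + 0.5·18·2.5² = 56.2 m

Phase 2 (coasting upward): v₀ = 45.0 m/s, a = -9.81 m/s².
v = v₀ + at → t = (0 − 45.0) / -9.81 = 4.59 s
v² = v₀² + 2aΔx → Δx = (0² − 45.0²)/(2·-9.81) = 103 m
Maximum height = 56.2 + 103 = 159 m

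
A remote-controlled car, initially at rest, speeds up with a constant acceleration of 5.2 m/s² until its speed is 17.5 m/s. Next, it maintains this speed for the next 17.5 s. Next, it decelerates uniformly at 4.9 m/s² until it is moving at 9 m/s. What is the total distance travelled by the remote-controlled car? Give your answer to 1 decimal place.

358.7 m

Phase 1 (accelerating): v₀ = 0 m/s, a = 5.2 m/s².
v = v₀ + at → t = (17.5 − 0) / 5.2 = 3.37 s
v² = v₀² + 2aΔx → Δx = (17.5² − 0²)/(2·5.2) = 29.4 m

Phase 2 (constant speed): v₀ = 17.5 m/s, a = 0 m/s².
v = v₀ + at = 17.5 + (0)(17.5) = 17.5 m/s
Δx = v₀t + ½at² = 17.5·17.5 + 0.5·0·17.5² = 306 m

Phase 3 (decelerating): v₀ = 17.5 m/s, a = -4.9 m/s².
v = v₀ + at → t = (9 − 17.5) / -4.9 = 1.73 s
v² = v₀² + 2aΔx → Δx = (9² − 17.5²)/(2·-4.9) = 23.0 m
Total distance = 29.4 + 306 + 23.0 = 359 m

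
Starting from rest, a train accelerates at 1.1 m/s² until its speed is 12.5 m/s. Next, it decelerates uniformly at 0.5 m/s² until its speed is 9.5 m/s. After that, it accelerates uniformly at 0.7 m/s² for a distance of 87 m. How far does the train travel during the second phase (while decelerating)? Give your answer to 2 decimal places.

66.00 m

Phase 1 (accelerating): v₀ = 0 m/s, a = 1.1 m/s².
v = v₀ + at → t = (12.5 − 0) / 1.1 = 11.4 s
v² = v₀² + 2aΔx → Δx = (12.5² − 0²)/(2·1.1) = 71.0 m

Phase 2 (decelerating): v₀ = 12.5 m/s, a = -0.5 m/s².
v = v₀ + at → t = (9.5 − 12.5) / -0.5 = 6.00 s
v² = v₀² + 2aΔx → Δx = (9.5² − 12.5²)/(2·-0.5) = 66.0 m
Distance in phase 2 = 66.0 m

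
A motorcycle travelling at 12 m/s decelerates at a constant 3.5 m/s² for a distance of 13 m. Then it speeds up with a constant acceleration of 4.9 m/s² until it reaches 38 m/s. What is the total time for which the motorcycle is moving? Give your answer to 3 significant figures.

7.62 s

Phase 1 (decelerating): v₀ = 12.0 m/s, a = -3.5 m/s².
v² = v₀² + 2aΔx = 12.0² + 2·-3.5·13 = 53.0 → v = 7.28 m/s
t = (v − v₀)/a = (7.28 − 12.0)/-3.5 = 1.35 s

Phase 2 (accelerating): v₀ = 7.28 m/s, a = 4.9 m/s².
v = v₀ + at → t = (38 − 7.28) / 4.9 = 6.27 s
v² = v₀² + 2aΔx → Δx = (38² − 7.28²)/(2·4.9) = 142 m
Total time = 1.35 + 6.27 = 7.62 s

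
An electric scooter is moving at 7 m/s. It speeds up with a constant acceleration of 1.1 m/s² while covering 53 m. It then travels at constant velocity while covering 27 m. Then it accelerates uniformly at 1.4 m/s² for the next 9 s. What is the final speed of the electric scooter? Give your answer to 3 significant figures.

Phase 1 (accelerating): v₀ = 7.00 m/s, a = 1.1 m/s².
v² = v₀² + 2aΔx = 7.00² + 2·1.1·53 = 166 → v = 12.9 m/s
t = (v − v₀)/a = (12.9 − 7.00)/1.1 = 5.34 s

Phase 2 (constant speed): v₀ = 12.9 m/s, a = 0 m/s².
Constant speed: t = d/v = 27/12.9 = 2.10 s

Phase 3 (accelerating): v₀ = 12.9 m/s, a = 1.4 m/s².
v = v₀ + at = 12.9 + (1.4)(9) = 25.5 m/s
Δx = v₀t + ½at² = 12.9·9 + 0.5·1.4·9² = 173 m
Final speed = 25.5 m/s

25.5 m/s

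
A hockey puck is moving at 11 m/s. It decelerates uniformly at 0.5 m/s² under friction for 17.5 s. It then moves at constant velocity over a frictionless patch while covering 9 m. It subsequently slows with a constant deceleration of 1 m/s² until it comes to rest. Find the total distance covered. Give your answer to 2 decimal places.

127.47 m

Phase 1 (decelerating): v₀ = 11.0 m/s, a = -0.5 m/s².
v = v₀ + at = 11.0 + (-0.5)(17.5) = 2.25 m/s
Δx = v₀t + ½at² = 11.0·17.5 + 0.5·-0.5·17.5² = 116 m

Phase 2 (constant speed): v₀ = 2.25 m/s, a = 0 m/s².
Constant speed: t = d/v = 9/2.25 = 4.00 s

Phase 3 (decelerating): v₀ = 2.25 m/s, a = -1 m/s².
v = v₀ + at → t = (0 − 2.25) / -1 = 2.25 s
v² = v₀² + 2aΔx → Δx = (0² − 2.25²)/(2·-1) = 2.53 m
Total distance = 116 + 9.00 + 2.53 = 127 m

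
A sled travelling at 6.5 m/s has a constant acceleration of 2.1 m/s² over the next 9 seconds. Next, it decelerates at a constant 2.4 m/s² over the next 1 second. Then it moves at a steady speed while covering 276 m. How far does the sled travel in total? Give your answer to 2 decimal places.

Phase 1 (accelerating): v₀ = 6.50 m/s, a = 2.1 m/s².
v = v₀ + at = 6.50 + (2.1)(9) = 25.4 m/s
Δx = v₀t + ½at² = 6.50·9 + 0.5·2.1·9² = 144 m

Phase 2 (decelerating): v₀ = 25.4 m/s, a = -2.4 m/s².
v = v₀ + at = 25.4 + (-2.4)(1) = 23.0 m/s
Δx = v₀t + ½at² = 25.4·1 + 0.5·-2.4·1² = 24.2 m

Phase 3 (constant speed): v₀ = 23.0 m/s, a = 0 m/s².
Constant speed: t = d/v = 276/23.0 = 12.0 s
Total distance = 144 + 24.2 + 276 = 444 m

443.75 m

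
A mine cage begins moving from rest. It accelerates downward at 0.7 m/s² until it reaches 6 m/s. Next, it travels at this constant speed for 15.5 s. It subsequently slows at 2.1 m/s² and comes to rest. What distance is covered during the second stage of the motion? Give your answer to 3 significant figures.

Phase 1 (accelerating): v₀ = 0 m/s, a = 0.7 m/s².
v = v₀ + at → t = (6 − 0) / 0.7 = 8.57 s
v² = v₀² + 2aΔx → Δx = (6² − 0²)/(2·0.7) = 25.7 m

Phase 2 (constant speed): v₀ = 6.00 m/s, a = 0 m/s².
v = v₀ + at = 6.00 + (0)(15.5) = 6.00 m/s
Δx = v₀t + ½at² = 6.00·15.5 + 0.5·0·15.5² = 93.0 m
Distance in phase 2 = 93.0 m

93.0 m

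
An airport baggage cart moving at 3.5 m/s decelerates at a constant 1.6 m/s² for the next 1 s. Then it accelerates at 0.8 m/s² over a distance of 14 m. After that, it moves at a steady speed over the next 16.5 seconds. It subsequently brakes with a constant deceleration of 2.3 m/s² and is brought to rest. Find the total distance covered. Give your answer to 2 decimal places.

106.50 m

Phase 1 (decelerating): v₀ = 3.50 m/s, a = -1.6 m/s².
v = v₀ + at = 3.50 + (-1.6)(1) = 1.90 m/s
Δx = v₀t + ½at² = 3.50·1 + 0.5·-1.6·1² = 2.70 m

Phase 2 (accelerating): v₀ = 1.90 m/s, a = 0.8 m/s².
v² = v₀² + 2aΔx = 1.90² + 2·0.8·14 = 26.0 → v = 5.10 m/s
t = (v − v₀)/a = (5.10 − 1.90)/0.8 = 4.00 s

Phase 3 (constant speed): v₀ = 5.10 m/s, a = 0 m/s².
v = v₀ + at = 5.10 + (0)(16.5) = 5.10 m/s
Δx = v₀t + ½at² = 5.10·16.5 + 0.5·0·16.5² = 84.2 m

Phase 4 (decelerating): v₀ = 5.10 m/s, a = -2.3 m/s².
v = v₀ + at → t = (0 − 5.10) / -2.3 = 2.22 s
v² = v₀² + 2aΔx → Δx = (0² − 5.10²)/(2·-2.3) = 5.65 m
Total distance = 2.70 + 14.0 + 84.2 + 5.65 = 107 m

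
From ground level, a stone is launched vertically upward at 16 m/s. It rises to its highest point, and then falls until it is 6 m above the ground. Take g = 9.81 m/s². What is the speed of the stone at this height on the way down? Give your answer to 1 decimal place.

Phase 1 (rising): v₀ = 16.0 m/s, a = -9.81 m/s².
v = v₀ + at → t = (0 − 16.0) / -9.81 = 1.63 s
v² = v₀² + 2aΔx → Δx = (0² − 16.0²)/(2·-9.81) = 13.0 m

Phase 2 (falling): v₀ = 0 m/s, a = -9.81 m/s².
Falls 7.05 m from rest: t = √(2·7.05/9.81) = 1.20 s; v = g·t = 11.8 m/s.
Final speed = 11.8 m/s

11.8 m/s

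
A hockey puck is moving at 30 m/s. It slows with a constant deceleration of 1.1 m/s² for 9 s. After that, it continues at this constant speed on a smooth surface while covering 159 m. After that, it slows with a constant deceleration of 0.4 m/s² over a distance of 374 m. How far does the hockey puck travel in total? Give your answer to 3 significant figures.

758 m

Phase 1 (decelerating): v₀ = 30.0 m/s, a = -1.1 m/s².
v = v₀ + at = 30.0 + (-1.1)(9) = 20.1 m/s
Δx = v₀t + ½at² = 30.0·9 + 0.5·-1.1·9² = 225 m

Phase 2 (constant speed): v₀ = 20.1 m/s, a = 0 m/s².
Constant speed: t = d/v = 159/20.1 = 7.91 s

Phase 3 (decelerating): v₀ = 20.1 m/s, a = -0.4 m/s².
v² = v₀² + 2aΔx = 20.1² + 2·-0.4·374 = 105 → v = 10.2 m/s
t = (v − v₀)/a = (10.2 − 20.1)/-0.4 = 24.7 s
Total distance = 225 + 159 + 374 = 758 m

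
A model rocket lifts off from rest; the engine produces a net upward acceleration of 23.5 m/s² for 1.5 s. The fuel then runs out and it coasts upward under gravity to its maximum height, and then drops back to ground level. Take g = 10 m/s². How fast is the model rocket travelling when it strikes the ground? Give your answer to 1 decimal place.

42.1 m/s

Phase 1 (powered ascent): v₀ = 0 m/s, a = 23.5 m/s².
v = v₀ + at = 0 + (23.5)(1.5) = 35.2 m/s
Δx = v₀t + ½at² = 0·1.5 + 0.5·23.5·1.5² = 26.4 m

Phase 2 (coasting upward): v₀ = 35.2 m/s, a = -10 m/s².
v = v₀ + at → t = (0 − 35.2) / -10 = 3.52 s
v² = v₀² + 2aΔx → Δx = (0² − 35.2²)/(2·-10) = 62.1 m

Phase 3 (free fall): v₀ = 0 m/s, a = -10 m/s².
Falls 88.6 m from rest: t = √(2·88.6/10) = 4.21 s; v = g·t = 42.1 m/s.
Impact speed = 42.1 m/s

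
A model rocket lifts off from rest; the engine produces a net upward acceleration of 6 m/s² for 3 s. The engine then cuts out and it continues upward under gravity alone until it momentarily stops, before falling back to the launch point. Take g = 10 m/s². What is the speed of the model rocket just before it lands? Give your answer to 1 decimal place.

29.4 m/s

Phase 1 (powered ascent): v₀ = 0 m/s, a = 6 m/s².
v = v₀ + at = 0 + (6)(3) = 18.0 m/s
Δx = v₀t + ½at² = 0·3 + 0.5·6·3² = 27.0 m

Phase 2 (coasting upward): v₀ = 18.0 m/s, a = -10 m/s².
v = v₀ + at → t = (0 − 18.0) / -10 = 1.80 s
v² = v₀² + 2aΔx → Δx = (0² − 18.0²)/(2·-10) = 16.2 m

Phase 3 (free fall): v₀ = 0 m/s, a = -10 m/s².
Falls 43.2 m from rest: t = √(2·43.2/10) = 2.94 s; v = g·t = 29.4 m/s.
Impact speed = 29.4 m/s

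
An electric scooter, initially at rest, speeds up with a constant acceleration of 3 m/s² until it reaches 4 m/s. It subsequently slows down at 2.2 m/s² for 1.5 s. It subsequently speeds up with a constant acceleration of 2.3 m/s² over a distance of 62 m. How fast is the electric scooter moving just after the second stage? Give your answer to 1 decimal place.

Phase 1 (accelerating): v₀ = 0 m/s, a = 3 m/s².
v = v₀ + at → t = (4 − 0) / 3 = 1.33 s
v² = v₀² + 2aΔx → Δx = (4² − 0²)/(2·3) = 2.67 m

Phase 2 (decelerating): v₀ = 4.00 m/s, a = -2.2 m/s².
v = v₀ + at = 4.00 + (-2.2)(1.5) = 0.700 m/s
Δx = v₀t + ½at² = 4.00·1.5 + 0.5·-2.2·1.5² = 3.52 m
Speed at end of phase 2 = 0.700 m/s

0.7 m/s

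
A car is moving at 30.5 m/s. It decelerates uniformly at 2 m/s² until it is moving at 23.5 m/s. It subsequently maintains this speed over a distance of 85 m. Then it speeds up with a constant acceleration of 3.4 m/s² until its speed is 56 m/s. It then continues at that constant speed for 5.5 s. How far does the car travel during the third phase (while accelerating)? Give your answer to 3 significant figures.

Phase 1 (decelerating): v₀ = 30.5 m/s, a = -2 m/s².
v = v₀ + at → t = (23.5 − 30.5) / -2 = 3.50 s
v² = v₀² + 2aΔx → Δx = (23.5² − 30.5²)/(2·-2) = 94.5 m

Phase 2 (constant speed): v₀ = 23.5 m/s, a = 0 m/s².
Constant speed: t = d/v = 85/23.5 = 3.62 s

Phase 3 (accelerating): v₀ = 23.5 m/s, a = 3.4 m/s².
v = v₀ + at → t = (56 − 23.5) / 3.4 = 9.56 s
v² = v₀² + 2aΔx → Δx = (56² − 23.5²)/(2·3.4) = 380 m
Distance in phase 3 = 380 m

380 m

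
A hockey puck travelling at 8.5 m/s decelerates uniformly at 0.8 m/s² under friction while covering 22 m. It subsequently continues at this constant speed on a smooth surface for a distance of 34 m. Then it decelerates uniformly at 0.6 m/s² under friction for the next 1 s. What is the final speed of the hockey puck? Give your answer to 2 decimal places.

5.49 m/s

Phase 1 (decelerating): v₀ = 8.50 m/s, a = -0.8 m/s².
v² = v₀² + 2aΔx = 8.50² + 2·-0.8·22 = 37.0 → v = 6.09 m/s
t = (v − v₀)/a = (6.09 − 8.50)/-0.8 = 3.02 s

Phase 2 (constant speed): v₀ = 6.09 m/s, a = 0 m/s².
Constant speed: t = d/v = 34/6.09 = 5.59 s

Phase 3 (decelerating): v₀ = 6.09 m/s, a = -0.6 m/s².
v = v₀ + at = 6.09 + (-0.6)(1) = 5.49 m/s
Δx = v₀t + ½at² = 6.09·1 + 0.5·-0.6·1² = 5.79 m
Final speed = 5.49 m/s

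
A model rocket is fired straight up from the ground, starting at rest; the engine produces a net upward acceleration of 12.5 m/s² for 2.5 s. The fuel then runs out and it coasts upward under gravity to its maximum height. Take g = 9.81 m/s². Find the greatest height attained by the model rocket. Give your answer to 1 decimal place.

88.8 m

Phase 1 (powered ascent): v₀ = 0 m/s, a = 12.5 m/s².
v = v₀ + at = 0 + (12.5)(2.5) = 31.2 m/s
Δx = v₀t + ½at² = 0·2.5 + 0.5·12.5·2.5² = 39.1 m

Phase 2 (coasting upward): v₀ = 31.2 m/s, a = -9.81 m/s².
v = v₀ + at → t = (0 − 31.2) / -9.81 = 3.19 s
v² = v₀² + 2aΔx → Δx = (0² − 31.2²)/(2·-9.81) = 49.8 m
Maximum height = 39.1 + 49.8 = 88.8 m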